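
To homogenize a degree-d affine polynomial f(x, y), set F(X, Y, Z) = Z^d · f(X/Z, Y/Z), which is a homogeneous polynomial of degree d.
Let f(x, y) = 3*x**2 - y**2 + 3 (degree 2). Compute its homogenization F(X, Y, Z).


F(X, Y, Z) = 3*X**2 - Y**2 + 3*Z**2

deg(f) = 2.
Substitute x = X/Z, y = Y/Z into f, then multiply by Z^2.
  monomial 3·x^2·y^0 ↦ 3·X^2·Y^0·Z^0.
  monomial -1·x^0·y^2 ↦ -1·X^0·Y^2·Z^0.
  monomial 3·x^0·y^0 ↦ 3·X^0·Y^0·Z^2.
Collecting: F(X, Y, Z) = 3*X**2 - Y**2 + 3*Z**2.


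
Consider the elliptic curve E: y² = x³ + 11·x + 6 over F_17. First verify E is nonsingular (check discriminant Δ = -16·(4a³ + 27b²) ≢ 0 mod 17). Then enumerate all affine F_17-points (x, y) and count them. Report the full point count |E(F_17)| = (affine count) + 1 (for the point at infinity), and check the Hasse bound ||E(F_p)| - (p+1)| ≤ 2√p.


Affine points = {(1, 1), (1, 16), (2, 6), (2, 11), (3, 7), (3, 10), (5, 4), (5, 13), (6, 4), (6, 13), (7, 1), (7, 16), (9, 1), (9, 16), (11, 8), (11, 9), (12, 8), (12, 9), (13, 0)}; affine count = 19; |E(F_17)| = 20.

Discriminant check: Δ ∝ 4a³ + 27b² = 4·11³ + 27·6² = 4·1331 + 27·36 ≡ 6 (mod 17). Nonzero ⇒ E is nonsingular.
For each x ∈ F_17, compute rhs = x³ + 11·x + 6 mod 17, then count y ∈ F_17 with y² ≡ rhs.
  x = 0: rhs = 6, matching y values: none (0 points).
  x = 1: rhs = 1, matching y values: 1, 16 (2 points).
  x = 2: rhs = 2, matching y values: 6, 11 (2 points).
  x = 3: rhs = 15, matching y values: 7, 10 (2 points).
  x = 4: rhs = 12, matching y values: none (0 points).
  x = 5: rhs = 16, matching y values: 4, 13 (2 points).
  x = 6: rhs = 16, matching y values: 4, 13 (2 points).
  x = 7: rhs = 1, matching y values: 1, 16 (2 points).
  x = 8: rhs = 11, matching y values: none (0 points).
  x = 9: rhs = 1, matching y values: 1, 16 (2 points).
  x = 10: rhs = 11, matching y values: none (0 points).
  x = 11: rhs = 13, matching y values: 8, 9 (2 points).
  x = 12: rhs = 13, matching y values: 8, 9 (2 points).
  x = 13: rhs = 0, matching y values: 0 (1 points).
  x = 14: rhs = 14, matching y values: none (0 points).
  x = 15: rhs = 10, matching y values: none (0 points).
  x = 16: rhs = 11, matching y values: none (0 points).
Total affine count: 19.
Full point count |E(F_17)| = 19 + 1 = 20.
Hasse bound: |20 − (17+1)| = |2| = 2 ≤ 2√17 ≈ 8.2462 ✓.


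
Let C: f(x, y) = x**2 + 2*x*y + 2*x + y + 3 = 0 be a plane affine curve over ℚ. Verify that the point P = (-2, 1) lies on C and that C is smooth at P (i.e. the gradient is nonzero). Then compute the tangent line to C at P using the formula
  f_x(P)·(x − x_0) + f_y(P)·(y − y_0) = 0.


Tangent line at P: 3 - 3*y = 0.

Step 1: f(-2, 1) = 0, so P lies on C.
Step 2: partial derivatives
  f_x(x, y) = 2*x + 2*y + 2, f_y(x, y) = 2*x + 1.
  f_x(P) = 0, f_y(P) = -3 (gradient nonzero, so P is smooth).
Step 3: tangent line at P: 0·(x − -2) + -3·(y − 1) = 0.
Expanding: 3 - 3*y = 0.


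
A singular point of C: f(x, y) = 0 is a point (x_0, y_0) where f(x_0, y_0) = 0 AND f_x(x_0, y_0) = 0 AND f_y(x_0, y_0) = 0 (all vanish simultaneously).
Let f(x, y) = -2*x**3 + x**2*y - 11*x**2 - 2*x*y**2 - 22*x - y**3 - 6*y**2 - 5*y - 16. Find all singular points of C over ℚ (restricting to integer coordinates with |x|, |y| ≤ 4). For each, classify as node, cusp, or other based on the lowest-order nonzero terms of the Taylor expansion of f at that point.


Singular points: {(-2, -1)}; classification: cusp.

Compute partial derivatives:
  f_x = -6*x**2 + 2*x*y - 22*x - 2*y**2 - 22.
  f_y = x**2 - 4*x*y - 3*y**2 - 12*y - 5.
Scan x_0 ∈ {−4, ..., 4}. For each x_0, f_y(x_0, y) is a polynomial in y; find its integer roots y ∈ {−4, ..., 4}, then test f_x and f at those candidates.
  x = -4: f_y(-4, y) = -3*y**2 + 4*y + 11; no integer root y with |y| ≤ 4.
  x = -3: f_y(-3, y) = 4 - 3*y**2; no integer root y with |y| ≤ 4.
  x = -2: f_y(-2, y) = -3*y**2 - 4*y - 1; vanishes at y ∈ {-1}. (-2, -1): f_x = 0, f = 0 — SINGULAR.
  x = -1: f_y(-1, y) = -3*y**2 - 8*y - 4; vanishes at y ∈ {-2}. (-1, -2): f_x = -10 ≠ 0.
  x = 0: f_y(0, y) = -3*y**2 - 12*y - 5; no integer root y with |y| ≤ 4.
  x = 1: f_y(1, y) = -3*y**2 - 16*y - 4; no integer root y with |y| ≤ 4.
  x = 2: f_y(2, y) = -3*y**2 - 20*y - 1; no integer root y with |y| ≤ 4.
  x = 3: f_y(3, y) = -3*y**2 - 24*y + 4; no integer root y with |y| ≤ 4.
  x = 4: f_y(4, y) = -3*y**2 - 28*y + 11; no integer root y with |y| ≤ 4.
Only singular point on the grid: (-2, -1).
Classify: substitute x = -2 + u, y = -1 + v and expand: f = -2*u**3 + u**2*v - 2*u*v**2 - v**3 + v**2.
No constant or linear terms (consistent with a singular point). Quadratic part: v**2. Cubic part: -2*u**3 + u**2*v - 2*u*v**2 - v**3.
The quadratic part v**2 is a perfect square, so there is a single (double) tangent line v = 0, i.e. y = -1. Restricting the cubic part to that line (v = 0) leaves -2*u**3 ≠ 0, so f is not divisible by v and the branch is v² ≈ 2*u**3 to lowest order — this is a cusp.
Classification: cusp.


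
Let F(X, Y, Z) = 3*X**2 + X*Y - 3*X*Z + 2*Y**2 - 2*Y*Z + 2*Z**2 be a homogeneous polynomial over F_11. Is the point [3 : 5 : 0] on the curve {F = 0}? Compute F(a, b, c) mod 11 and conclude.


F(3,5,0) ≡ 4 (mod 11); P is NOT on the curve.

Evaluate F(3, 5, 0) term-by-term (mod 11).
  3*X**2 ↦ 3·9·1·1 = 27
  X*Y ↦ 1·3·5·1 = 15
  -3*X*Z ↦ -3·3·1·0 = 0
  2*Y**2 ↦ 2·1·25·1 = 50
  -2*Y*Z ↦ -2·1·5·0 = 0
  2*Z**2 ↦ 2·1·1·0 = 0
Sum: F(3, 5, 0) = (27) + (15) + (0) + (50) + (0) + (0) = 92.
Reducing mod 11: 92 ≡ 4 (mod 11).
Since F(a, b, c) ≡ 4 ≠ 0 (mod 11), P does NOT lie on the curve.


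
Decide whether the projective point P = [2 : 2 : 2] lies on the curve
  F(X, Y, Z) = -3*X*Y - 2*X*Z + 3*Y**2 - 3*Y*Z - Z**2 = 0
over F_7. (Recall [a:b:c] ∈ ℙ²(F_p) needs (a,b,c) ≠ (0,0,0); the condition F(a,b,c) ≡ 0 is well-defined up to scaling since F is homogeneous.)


F(2,2,2) ≡ 4 (mod 7); P is NOT on the curve.

Evaluate F(2, 2, 2) term-by-term (mod 7).
  -3*X*Y ↦ -3·2·2·1 = -12
  -2*X*Z ↦ -2·2·1·2 = -8
  3*Y**2 ↦ 3·1·4·1 = 12
  -3*Y*Z ↦ -3·1·2·2 = -12
  -Z**2 ↦ -1·1·1·4 = -4
Sum: F(2, 2, 2) = (-12) + (-8) + (12) + (-12) + (-4) = -24.
Reducing mod 7: -24 ≡ 4 (mod 7).
Since F(a, b, c) ≡ 4 ≠ 0 (mod 7), P does NOT lie on the curve.


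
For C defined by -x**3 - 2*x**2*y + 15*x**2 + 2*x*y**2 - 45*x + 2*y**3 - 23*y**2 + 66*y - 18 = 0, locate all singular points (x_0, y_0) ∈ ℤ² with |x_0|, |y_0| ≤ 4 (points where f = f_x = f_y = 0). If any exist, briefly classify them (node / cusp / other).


Singular points: {(3, 3)}; classification: cusp.

Compute partial derivatives:
  f_x = -3*x**2 - 4*x*y + 30*x + 2*y**2 - 45.
  f_y = -2*x**2 + 4*x*y + 6*y**2 - 46*y + 66.
Scan x_0 ∈ {−4, ..., 4}. For each x_0, f_y(x_0, y) is a polynomial in y; find its integer roots y ∈ {−4, ..., 4}, then test f_x and f at those candidates.
  x = -4: f_y(-4, y) = 6*y**2 - 62*y + 34; no integer root y with |y| ≤ 4.
  x = -3: f_y(-3, y) = 6*y**2 - 58*y + 48; no integer root y with |y| ≤ 4.
  x = -2: f_y(-2, y) = 6*y**2 - 54*y + 58; no integer root y with |y| ≤ 4.
  x = -1: f_y(-1, y) = 6*y**2 - 50*y + 64; no integer root y with |y| ≤ 4.
  x = 0: f_y(0, y) = 6*y**2 - 46*y + 66; no integer root y with |y| ≤ 4.
  x = 1: f_y(1, y) = 6*y**2 - 42*y + 64; no integer root y with |y| ≤ 4.
  x = 2: f_y(2, y) = 6*y**2 - 38*y + 58; no integer root y with |y| ≤ 4.
  x = 3: f_y(3, y) = 6*y**2 - 34*y + 48; vanishes at y ∈ {3}. (3, 3): f_x = 0, f = 0 — SINGULAR.
  x = 4: f_y(4, y) = 6*y**2 - 30*y + 34; no integer root y with |y| ≤ 4.
Only singular point on the grid: (3, 3).
Classify: substitute x = 3 + u, y = 3 + v and expand: f = -u**3 - 2*u**2*v + 2*u*v**2 + 2*v**3 + v**2.
No constant or linear terms (consistent with a singular point). Quadratic part: v**2. Cubic part: -u**3 - 2*u**2*v + 2*u*v**2 + 2*v**3.
The quadratic part v**2 is a perfect square, so there is a single (double) tangent line v = 0, i.e. y = 3. Restricting the cubic part to that line (v = 0) leaves -u**3 ≠ 0, so f is not divisible by v and the branch is v² ≈ u**3 to lowest order — this is a cusp.
Classification: cusp.


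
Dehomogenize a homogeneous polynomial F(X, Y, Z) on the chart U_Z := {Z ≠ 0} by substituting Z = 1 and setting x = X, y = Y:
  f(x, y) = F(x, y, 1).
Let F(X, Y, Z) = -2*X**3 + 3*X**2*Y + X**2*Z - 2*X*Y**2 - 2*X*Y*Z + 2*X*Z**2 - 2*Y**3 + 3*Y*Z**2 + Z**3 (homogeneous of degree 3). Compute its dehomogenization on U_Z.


f(x, y) = -2*x**3 + 3*x**2*y + x**2 - 2*x*y**2 - 2*x*y + 2*x - 2*y**3 + 3*y + 1

On U_Z we set Z = 1. Each monomial c·X^i·Y^j·Z^k in F becomes c·x^i·y^j·1^k = c·x^i·y^j.
Substituting Z = 1: F(X, Y, 1) = -2*x**3 + 3*x**2*y + x**2 - 2*x*y**2 - 2*x*y + 2*x - 2*y**3 + 3*y + 1.
Note: deg(f) ≤ deg(F) = 3; strict inequality happens when F is divisible by Z (lost terms).


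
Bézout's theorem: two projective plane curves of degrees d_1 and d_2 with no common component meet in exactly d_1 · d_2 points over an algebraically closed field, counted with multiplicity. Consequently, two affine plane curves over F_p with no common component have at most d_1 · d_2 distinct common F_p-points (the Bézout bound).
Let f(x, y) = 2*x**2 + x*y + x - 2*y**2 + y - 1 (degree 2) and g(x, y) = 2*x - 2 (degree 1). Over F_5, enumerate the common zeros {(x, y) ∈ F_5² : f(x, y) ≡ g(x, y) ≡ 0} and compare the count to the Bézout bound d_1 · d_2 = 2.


Common zeros: {(1, 3)}; count = 1; Bézout bound = 2.

deg(f) = 2, deg(g) = 1, so Bézout bound = 2.
Scan x ∈ F_5. For each x, list the y ∈ F_5 with f(x, y) ≡ 0 and those with g(x, y) ≡ 0 (mod 5); the common zeros in that column are the intersection.
  x = 0: f ≡ 0 at y ∈ ∅; g ≡ 0 at y ∈ ∅; common: ∅.
  x = 1: f ≡ 0 at y ∈ {3}; g ≡ 0 at y ∈ {0, 1, 2, 3, 4}; common: {3}.
  x = 2: f ≡ 0 at y ∈ {1, 3}; g ≡ 0 at y ∈ ∅; common: ∅.
  x = 3: f ≡ 0 at y ∈ {0, 2}; g ≡ 0 at y ∈ ∅; common: ∅.
  x = 4: f ≡ 0 at y ∈ {0}; g ≡ 0 at y ∈ ∅; common: ∅.
Collecting: common zeros = {(1, 3)}, so the count is 1.
Comparison with the Bézout bound: 1 ≤ 2 = deg(f)·deg(g), as expected for curves with no common component (the affine F_5-count falls short of the bound because intersections may lie at infinity, over extension fields, or carry multiplicity).


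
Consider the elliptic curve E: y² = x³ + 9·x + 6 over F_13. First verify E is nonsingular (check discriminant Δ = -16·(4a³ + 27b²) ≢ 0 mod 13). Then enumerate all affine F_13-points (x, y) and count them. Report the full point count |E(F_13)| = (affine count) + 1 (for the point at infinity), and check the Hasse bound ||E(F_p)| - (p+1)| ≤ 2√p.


Affine points = {(1, 4), (1, 9), (6, 4), (6, 9), (7, 3), (7, 10), (9, 6), (9, 7), (10, 2), (10, 11), (12, 3), (12, 10)}; affine count = 12; |E(F_13)| = 13.

Discriminant check: Δ ∝ 4a³ + 27b² = 4·9³ + 27·6² = 4·729 + 27·36 ≡ 1 (mod 13). Nonzero ⇒ E is nonsingular.
For each x ∈ F_13, compute rhs = x³ + 9·x + 6 mod 13, then count y ∈ F_13 with y² ≡ rhs.
  x = 0: rhs = 6, matching y values: none (0 points).
  x = 1: rhs = 3, matching y values: 4, 9 (2 points).
  x = 2: rhs = 6, matching y values: none (0 points).
  x = 3: rhs = 8, matching y values: none (0 points).
  x = 4: rhs = 2, matching y values: none (0 points).
  x = 5: rhs = 7, matching y values: none (0 points).
  x = 6: rhs = 3, matching y values: 4, 9 (2 points).
  x = 7: rhs = 9, matching y values: 3, 10 (2 points).
  x = 8: rhs = 5, matching y values: none (0 points).
  x = 9: rhs = 10, matching y values: 6, 7 (2 points).
  x = 10: rhs = 4, matching y values: 2, 11 (2 points).
  x = 11: rhs = 6, matching y values: none (0 points).
  x = 12: rhs = 9, matching y values: 3, 10 (2 points).
Total affine count: 12.
Full point count |E(F_13)| = 12 + 1 = 13.
Hasse bound: |13 − (13+1)| = |-1| = 1 ≤ 2√13 ≈ 7.2111 ✓.


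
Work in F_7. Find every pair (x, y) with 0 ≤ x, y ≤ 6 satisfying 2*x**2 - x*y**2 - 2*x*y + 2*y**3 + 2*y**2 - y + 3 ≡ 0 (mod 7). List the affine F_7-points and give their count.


Affine F_7-points: {(1, 6), (2, 4), (2, 6), (3, 0), (3, 4), (4, 0), (5, 2), (6, 2)}; count = 8.

For each of the 49 pairs (x, y) ∈ F_7², evaluate f(x, y) mod 7. Record the zeros.
  x = 0: [0↦3, 1↦6, 2↦4, 3↦2, 4↦5, 5↦4, 6↦4]  zeros at y ∈ ∅
  x = 1: [0↦5, 1↦5, 2↦5, 3↦3, 4↦4, 5↦6, 6↦0]  zeros at y ∈ {6}
  x = 2: [0↦4, 1↦1, 2↦3, 3↦1, 4↦0, 5↦5, 6↦0]  zeros at y ∈ {4, 6}
  x = 3: [0↦0, 1↦1, 2↦5, 3↦3, 4↦0, 5↦1, 6↦4]  zeros at y ∈ {0, 4}
  x = 4: [0↦0, 1↦5, 2↦4, 3↦2, 4↦4, 5↦1, 6↦5]  zeros at y ∈ {0}
  x = 5: [0↦4, 1↦6, 2↦0, 3↦5, 4↦5, 5↦5, 6↦3]  zeros at y ∈ {2}
  x = 6: [0↦5, 1↦4, 2↦0, 3↦5, 4↦3, 5↦6, 6↦5]  zeros at y ∈ {2}
Collecting zeros: affine points = {(1, 6), (2, 4), (2, 6), (3, 0), (3, 4), (4, 0), (5, 2), (6, 2)}.
Total count |C(F_7)_aff| = 8.


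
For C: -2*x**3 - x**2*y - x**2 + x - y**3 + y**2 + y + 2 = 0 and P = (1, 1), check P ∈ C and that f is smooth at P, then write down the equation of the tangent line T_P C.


Tangent line at P: -9*x - y + 10 = 0.

Step 1: f(1, 1) = 0, so P lies on C.
Step 2: partial derivatives
  f_x(x, y) = -6*x**2 - 2*x*y - 2*x + 1, f_y(x, y) = -x**2 - 3*y**2 + 2*y + 1.
  f_x(P) = -9, f_y(P) = -1 (gradient nonzero, so P is smooth).
Step 3: tangent line at P: -9·(x − 1) + -1·(y − 1) = 0.
Expanding: -9*x - y + 10 = 0.


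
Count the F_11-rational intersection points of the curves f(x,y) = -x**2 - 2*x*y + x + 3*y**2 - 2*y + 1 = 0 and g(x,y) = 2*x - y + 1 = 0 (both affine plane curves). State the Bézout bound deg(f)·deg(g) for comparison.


Common zeros: {(2, 5), (8, 6)}; count = 2; Bézout bound = 2.

deg(f) = 2, deg(g) = 1, so Bézout bound = 2.
Scan x ∈ F_11. For each x, list the y ∈ F_11 with f(x, y) ≡ 0 and those with g(x, y) ≡ 0 (mod 11); the common zeros in that column are the intersection.
  x = 0: f ≡ 0 at y ∈ {3, 5}; g ≡ 0 at y ∈ {1}; common: ∅.
  x = 1: f ≡ 0 at y ∈ {1, 4}; g ≡ 0 at y ∈ {3}; common: ∅.
  x = 2: f ≡ 0 at y ∈ {5, 8}; g ≡ 0 at y ∈ {5}; common: {5}.
  x = 3: f ≡ 0 at y ∈ {4, 6}; g ≡ 0 at y ∈ {7}; common: ∅.
  x = 4: f ≡ 0 at y ∈ {0, 7}; g ≡ 0 at y ∈ {9}; common: ∅.
  x = 5: f ≡ 0 at y ∈ {7, 8}; g ≡ 0 at y ∈ {0}; common: ∅.
  x = 6: f ≡ 0 at y ∈ {3, 9}; g ≡ 0 at y ∈ {2}; common: ∅.
  x = 7: f ≡ 0 at y ∈ {10}; g ≡ 0 at y ∈ {4}; common: ∅.
  x = 8: f ≡ 0 at y ∈ {0, 6}; g ≡ 0 at y ∈ {6}; common: {6}.
  x = 9: f ≡ 0 at y ∈ {1, 2}; g ≡ 0 at y ∈ {8}; common: ∅.
  x = 10: f ≡ 0 at y ∈ {2, 9}; g ≡ 0 at y ∈ {10}; common: ∅.
Collecting: common zeros = {(2, 5), (8, 6)}, so the count is 2.
Comparison with the Bézout bound: 2 ≤ 2 = deg(f)·deg(g), as expected for curves with no common component (the bound is attained).


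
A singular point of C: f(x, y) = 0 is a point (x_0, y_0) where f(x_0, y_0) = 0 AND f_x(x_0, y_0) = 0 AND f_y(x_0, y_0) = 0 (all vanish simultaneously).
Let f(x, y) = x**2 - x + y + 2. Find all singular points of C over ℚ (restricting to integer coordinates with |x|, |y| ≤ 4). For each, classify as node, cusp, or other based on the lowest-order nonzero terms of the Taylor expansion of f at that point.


No singular points in the scanned grid; C is smooth there.

Compute partial derivatives:
  f_x = 2*x - 1.
  f_y = 1.
f_y = 1 is a nonzero constant, so f_y never vanishes: no point (x, y) can satisfy f = f_x = f_y = 0. In particular no (x, y) ∈ {−4, ..., 4}² is singular; the curve is smooth.


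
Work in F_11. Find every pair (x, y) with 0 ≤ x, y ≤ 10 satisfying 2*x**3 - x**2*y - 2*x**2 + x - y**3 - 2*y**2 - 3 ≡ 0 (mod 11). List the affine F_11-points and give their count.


Affine F_11-points: {(0, 4), (1, 9), (2, 1), (2, 7), (3, 10), (4, 8), (5, 8), (6, 0), (6, 2), (6, 7), (7, 8), (9, 6)}; count = 12.

For each of the 121 pairs (x, y) ∈ F_11², evaluate f(x, y) mod 11. Record the zeros.
  x = 0: [0↦8, 1↦5, 2↦3, 3↦7, 4↦0, 5↦9, 6↦6, 7↦7, 8↦6, 9↦8, 10↦7]  zeros at y ∈ {4}
  x = 1: [0↦9, 1↦5, 2↦2, 3↦5, 4↦8, 5↦5, 6↦1, 7↦1, 8↦10, 9↦0, 10↦9]  zeros at y ∈ {9}
  x = 2: [0↦7, 1↦0, 2↦5, 3↦5, 4↦5, 5↦10, 6↦3, 7↦0, 8↦6, 9↦4, 10↦10]  zeros at y ∈ {1, 7}
  x = 3: [0↦3, 1↦2, 2↦2, 3↦8, 4↦3, 5↦3, 6↦2, 7↦5, 8↦6, 9↦10, 10↦0]  zeros at y ∈ {10}
  x = 4: [0↦9, 1↦1, 2↦5, 3↦4, 4↦3, 5↦7, 6↦10, 7↦6, 8↦0, 9↦8, 10↦2]  zeros at y ∈ {8}
  x = 5: [0↦4, 1↦9, 2↦4, 3↦5, 4↦6, 5↦1, 6↦6, 7↦4, 8↦0, 9↦10, 10↦6]  zeros at y ∈ {8}
  x = 6: [0↦0, 1↦5, 2↦0, 3↦1, 4↦2, 5↦8, 6↦2, 7↦0, 8↦7, 9↦6, 10↦2]  zeros at y ∈ {0, 2, 7}
  x = 7: [0↦9, 1↦1, 2↦5, 3↦4, 4↦3, 5↦7, 6↦10, 7↦6, 8↦0, 9↦8, 10↦2]  zeros at y ∈ {8}
  x = 8: [0↦10, 1↦9, 2↦9, 3↦4, 4↦10, 5↦10, 6↦9, 7↦1, 8↦2, 9↦6, 10↦7]  zeros at y ∈ ∅
  x = 9: [0↦4, 1↦8, 2↦2, 3↦2, 4↦2, 5↦7, 6↦0, 7↦8, 8↦3, 9↦1, 10↦7]  zeros at y ∈ {6}
  x = 10: [0↦3, 1↦10, 2↦7, 3↦10, 4↦2, 5↦10, 6↦6, 7↦6, 8↦4, 9↦5, 10↦3]  zeros at y ∈ ∅
Collecting zeros: affine points = {(0, 4), (1, 9), (2, 1), (2, 7), (3, 10), (4, 8), (5, 8), (6, 0), (6, 2), (6, 7), (7, 8), (9, 6)}.
Total count |C(F_11)_aff| = 12.


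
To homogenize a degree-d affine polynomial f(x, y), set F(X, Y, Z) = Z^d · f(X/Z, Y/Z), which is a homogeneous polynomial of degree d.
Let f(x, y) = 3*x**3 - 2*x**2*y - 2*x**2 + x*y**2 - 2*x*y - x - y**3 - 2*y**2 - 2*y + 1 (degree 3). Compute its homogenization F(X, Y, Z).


F(X, Y, Z) = 3*X**3 - 2*X**2*Y - 2*X**2*Z + X*Y**2 - 2*X*Y*Z - X*Z**2 - Y**3 - 2*Y**2*Z - 2*Y*Z**2 + Z**3

deg(f) = 3.
Substitute x = X/Z, y = Y/Z into f, then multiply by Z^3.
  monomial 3·x^3·y^0 ↦ 3·X^3·Y^0·Z^0.
  monomial -2·x^2·y^1 ↦ -2·X^2·Y^1·Z^0.
  monomial -2·x^2·y^0 ↦ -2·X^2·Y^0·Z^1.
  monomial 1·x^1·y^2 ↦ 1·X^1·Y^2·Z^0.
  monomial -2·x^1·y^1 ↦ -2·X^1·Y^1·Z^1.
  monomial -1·x^1·y^0 ↦ -1·X^1·Y^0·Z^2.
  monomial -1·x^0·y^3 ↦ -1·X^0·Y^3·Z^0.
  monomial -2·x^0·y^2 ↦ -2·X^0·Y^2·Z^1.
  monomial -2·x^0·y^1 ↦ -2·X^0·Y^1·Z^2.
  monomial 1·x^0·y^0 ↦ 1·X^0·Y^0·Z^3.
Collecting: F(X, Y, Z) = 3*X**3 - 2*X**2*Y - 2*X**2*Z + X*Y**2 - 2*X*Y*Z - X*Z**2 - Y**3 - 2*Y**2*Z - 2*Y*Z**2 + Z**3.


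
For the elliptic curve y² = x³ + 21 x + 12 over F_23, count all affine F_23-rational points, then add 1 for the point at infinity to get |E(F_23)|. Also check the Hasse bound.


Affine points = {(0, 9), (0, 14), (2, 4), (2, 19), (5, 9), (5, 14), (6, 3), (6, 20), (8, 5), (8, 18), (10, 7), (10, 16), (18, 9), (18, 14), (19, 5), (19, 18), (21, 10), (21, 13), (22, 6), (22, 17)}; affine count = 20; |E(F_23)| = 21.

Discriminant check: Δ ∝ 4a³ + 27b² = 4·21³ + 27·12² = 4·9261 + 27·144 ≡ 15 (mod 23). Nonzero ⇒ E is nonsingular.
For each x ∈ F_23, compute rhs = x³ + 21·x + 12 mod 23, then count y ∈ F_23 with y² ≡ rhs.
  x = 0: rhs = 12, matching y values: 9, 14 (2 points).
  x = 1: rhs = 11, matching y values: none (0 points).
  x = 2: rhs = 16, matching y values: 4, 19 (2 points).
  x = 3: rhs = 10, matching y values: none (0 points).
  x = 4: rhs = 22, matching y values: none (0 points).
  x = 5: rhs = 12, matching y values: 9, 14 (2 points).
  x = 6: rhs = 9, matching y values: 3, 20 (2 points).
  x = 7: rhs = 19, matching y values: none (0 points).
  x = 8: rhs = 2, matching y values: 5, 18 (2 points).
  x = 9: rhs = 10, matching y values: none (0 points).
  x = 10: rhs = 3, matching y values: 7, 16 (2 points).
  x = 11: rhs = 10, matching y values: none (0 points).
  x = 12: rhs = 14, matching y values: none (0 points).
  x = 13: rhs = 21, matching y values: none (0 points).
  x = 14: rhs = 14, matching y values: none (0 points).
  x = 15: rhs = 22, matching y values: none (0 points).
  x = 16: rhs = 5, matching y values: none (0 points).
  x = 17: rhs = 15, matching y values: none (0 points).
  x = 18: rhs = 12, matching y values: 9, 14 (2 points).
  x = 19: rhs = 2, matching y values: 5, 18 (2 points).
  x = 20: rhs = 14, matching y values: none (0 points).
  x = 21: rhs = 8, matching y values: 10, 13 (2 points).
  x = 22: rhs = 13, matching y values: 6, 17 (2 points).
Total affine count: 20.
Full point count |E(F_23)| = 20 + 1 = 21.
Hasse bound: |21 − (23+1)| = |-3| = 3 ≤ 2√23 ≈ 9.5917 ✓.


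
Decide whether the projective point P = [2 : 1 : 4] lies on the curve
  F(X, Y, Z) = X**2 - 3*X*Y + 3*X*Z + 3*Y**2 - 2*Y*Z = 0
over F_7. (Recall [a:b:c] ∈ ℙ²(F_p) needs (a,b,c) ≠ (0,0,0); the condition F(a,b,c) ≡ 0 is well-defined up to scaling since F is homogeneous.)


F(2,1,4) ≡ 3 (mod 7); P is NOT on the curve.

Evaluate F(2, 1, 4) term-by-term (mod 7).
  X**2 ↦ 1·4·1·1 = 4
  -3*X*Y ↦ -3·2·1·1 = -6
  3*X*Z ↦ 3·2·1·4 = 24
  3*Y**2 ↦ 3·1·1·1 = 3
  -2*Y*Z ↦ -2·1·1·4 = -8
Sum: F(2, 1, 4) = (4) + (-6) + (24) + (3) + (-8) = 17.
Reducing mod 7: 17 ≡ 3 (mod 7).
Since F(a, b, c) ≡ 3 ≠ 0 (mod 7), P does NOT lie on the curve.


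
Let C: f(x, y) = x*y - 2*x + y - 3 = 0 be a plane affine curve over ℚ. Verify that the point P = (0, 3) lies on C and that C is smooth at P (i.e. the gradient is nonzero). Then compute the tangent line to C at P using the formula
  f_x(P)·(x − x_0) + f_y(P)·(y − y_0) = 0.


Tangent line at P: x + y - 3 = 0.

Step 1: f(0, 3) = 0, so P lies on C.
Step 2: partial derivatives
  f_x(x, y) = y - 2, f_y(x, y) = x + 1.
  f_x(P) = 1, f_y(P) = 1 (gradient nonzero, so P is smooth).
Step 3: tangent line at P: 1·(x − 0) + 1·(y − 3) = 0.
Expanding: x + y - 3 = 0.


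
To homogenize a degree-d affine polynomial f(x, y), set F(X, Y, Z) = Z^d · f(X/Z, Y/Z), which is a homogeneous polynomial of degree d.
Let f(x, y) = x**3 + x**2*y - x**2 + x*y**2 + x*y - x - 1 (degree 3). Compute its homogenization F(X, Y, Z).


F(X, Y, Z) = X**3 + X**2*Y - X**2*Z + X*Y**2 + X*Y*Z - X*Z**2 - Z**3

deg(f) = 3.
Substitute x = X/Z, y = Y/Z into f, then multiply by Z^3.
  monomial 1·x^3·y^0 ↦ 1·X^3·Y^0·Z^0.
  monomial 1·x^2·y^1 ↦ 1·X^2·Y^1·Z^0.
  monomial -1·x^2·y^0 ↦ -1·X^2·Y^0·Z^1.
  monomial 1·x^1·y^2 ↦ 1·X^1·Y^2·Z^0.
  monomial 1·x^1·y^1 ↦ 1·X^1·Y^1·Z^1.
  monomial -1·x^1·y^0 ↦ -1·X^1·Y^0·Z^2.
  monomial -1·x^0·y^0 ↦ -1·X^0·Y^0·Z^3.
Collecting: F(X, Y, Z) = X**3 + X**2*Y - X**2*Z + X*Y**2 + X*Y*Z - X*Z**2 - Z**3.


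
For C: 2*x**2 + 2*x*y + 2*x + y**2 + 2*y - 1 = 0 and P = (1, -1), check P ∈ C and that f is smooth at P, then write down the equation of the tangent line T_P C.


Tangent line at P: 4*x + 2*y - 2 = 0.

Step 1: f(1, -1) = 0, so P lies on C.
Step 2: partial derivatives
  f_x(x, y) = 4*x + 2*y + 2, f_y(x, y) = 2*x + 2*y + 2.
  f_x(P) = 4, f_y(P) = 2 (gradient nonzero, so P is smooth).
Step 3: tangent line at P: 4·(x − 1) + 2·(y − -1) = 0.
Expanding: 4*x + 2*y - 2 = 0.


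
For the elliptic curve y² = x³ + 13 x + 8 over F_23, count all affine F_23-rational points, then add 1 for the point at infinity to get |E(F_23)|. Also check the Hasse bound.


Affine points = {(0, 10), (0, 13), (4, 3), (4, 20), (6, 7), (6, 16), (8, 7), (8, 16), (9, 7), (9, 16), (12, 11), (12, 12), (14, 6), (14, 17), (15, 6), (15, 17), (17, 6), (17, 17), (18, 5), (18, 18)}; affine count = 20; |E(F_23)| = 21.

Discriminant check: Δ ∝ 4a³ + 27b² = 4·13³ + 27·8² = 4·2197 + 27·64 ≡ 5 (mod 23). Nonzero ⇒ E is nonsingular.
For each x ∈ F_23, compute rhs = x³ + 13·x + 8 mod 23, then count y ∈ F_23 with y² ≡ rhs.
  x = 0: rhs = 8, matching y values: 10, 13 (2 points).
  x = 1: rhs = 22, matching y values: none (0 points).
  x = 2: rhs = 19, matching y values: none (0 points).
  x = 3: rhs = 5, matching y values: none (0 points).
  x = 4: rhs = 9, matching y values: 3, 20 (2 points).
  x = 5: rhs = 14, matching y values: none (0 points).
  x = 6: rhs = 3, matching y values: 7, 16 (2 points).
  x = 7: rhs = 5, matching y values: none (0 points).
  x = 8: rhs = 3, matching y values: 7, 16 (2 points).
  x = 9: rhs = 3, matching y values: 7, 16 (2 points).
  x = 10: rhs = 11, matching y values: none (0 points).
  x = 11: rhs = 10, matching y values: none (0 points).
  x = 12: rhs = 6, matching y values: 11, 12 (2 points).
  x = 13: rhs = 5, matching y values: none (0 points).
  x = 14: rhs = 13, matching y values: 6, 17 (2 points).
  x = 15: rhs = 13, matching y values: 6, 17 (2 points).
  x = 16: rhs = 11, matching y values: none (0 points).
  x = 17: rhs = 13, matching y values: 6, 17 (2 points).
  x = 18: rhs = 2, matching y values: 5, 18 (2 points).
  x = 19: rhs = 7, matching y values: none (0 points).
  x = 20: rhs = 11, matching y values: none (0 points).
  x = 21: rhs = 20, matching y values: none (0 points).
  x = 22: rhs = 17, matching y values: none (0 points).
Total affine count: 20.
Full point count |E(F_23)| = 20 + 1 = 21.
Hasse bound: |21 − (23+1)| = |-3| = 3 ≤ 2√23 ≈ 9.5917 ✓.


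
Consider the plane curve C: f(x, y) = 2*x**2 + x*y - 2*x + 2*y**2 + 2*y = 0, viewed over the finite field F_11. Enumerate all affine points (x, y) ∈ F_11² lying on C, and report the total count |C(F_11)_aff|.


Affine F_11-points: {(0, 0), (0, 10), (1, 0), (1, 4), (4, 2), (4, 6), (5, 6), (5, 7), (7, 2), (7, 10), (9, 4), (9, 7)}; count = 12.

For each of the 121 pairs (x, y) ∈ F_11², evaluate f(x, y) mod 11. Record the zeros.
  x = 0: [0↦0, 1↦4, 2↦1, 3↦2, 4↦7, 5↦5, 6↦7, 7↦2, 8↦1, 9↦4, 10↦0]  zeros at y ∈ {0, 10}
  x = 1: [0↦0, 1↦5, 2↦3, 3↦5, 4↦0, 5↦10, 6↦2, 7↦9, 8↦9, 9↦2, 10↦10]  zeros at y ∈ {0, 4}
  x = 2: [0↦4, 1↦10, 2↦9, 3↦1, 4↦8, 5↦8, 6↦1, 7↦9, 8↦10, 9↦4, 10↦2]  zeros at y ∈ ∅
  x = 3: [0↦1, 1↦8, 2↦8, 3↦1, 4↦9, 5↦10, 6↦4, 7↦2, 8↦4, 9↦10, 10↦9]  zeros at y ∈ ∅
  x = 4: [0↦2, 1↦10, 2↦0, 3↦5, 4↦3, 5↦5, 6↦0, 7↦10, 8↦2, 9↦9, 10↦9]  zeros at y ∈ {2, 6}
  x = 5: [0↦7, 1↦5, 2↦7, 3↦2, 4↦1, 5↦4, 6↦0, 7↦0, 8↦4, 9↦1, 10↦2]  zeros at y ∈ {6, 7}
  x = 6: [0↦5, 1↦4, 2↦7, 3↦3, 4↦3, 5↦7, 6↦4, 7↦5, 8↦10, 9↦8, 10↦10]  zeros at y ∈ ∅
  x = 7: [0↦7, 1↦7, 2↦0, 3↦8, 4↦9, 5↦3, 6↦1, 7↦3, 8↦9, 9↦8, 10↦0]  zeros at y ∈ {2, 10}
  x = 8: [0↦2, 1↦3, 2↦8, 3↦6, 4↦8, 5↦3, 6↦2, 7↦5, 8↦1, 9↦1, 10↦5]  zeros at y ∈ ∅
  x = 9: [0↦1, 1↦3, 2↦9, 3↦8, 4↦0, 5↦7, 6↦7, 7↦0, 8↦8, 9↦9, 10↦3]  zeros at y ∈ {4, 7}
  x = 10: [0↦4, 1↦7, 2↦3, 3↦3, 4↦7, 5↦4, 6↦5, 7↦10, 8↦8, 9↦10, 10↦5]  zeros at y ∈ ∅
Collecting zeros: affine points = {(0, 0), (0, 10), (1, 0), (1, 4), (4, 2), (4, 6), (5, 6), (5, 7), (7, 2), (7, 10), (9, 4), (9, 7)}.
Total count |C(F_11)_aff| = 12.


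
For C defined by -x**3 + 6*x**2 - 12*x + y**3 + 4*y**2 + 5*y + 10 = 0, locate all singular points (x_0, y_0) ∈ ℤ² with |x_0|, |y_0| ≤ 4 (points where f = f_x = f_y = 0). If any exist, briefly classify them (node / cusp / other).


Singular points: {(2, -1)}; classification: cusp.

Compute partial derivatives:
  f_x = -3*x**2 + 12*x - 12.
  f_y = 3*y**2 + 8*y + 5.
Scan x_0 ∈ {−4, ..., 4}. For each x_0, f_y(x_0, y) is a polynomial in y; find its integer roots y ∈ {−4, ..., 4}, then test f_x and f at those candidates.
  x = -4: f_y(-4, y) = 3*y**2 + 8*y + 5; vanishes at y ∈ {-1}. (-4, -1): f_x = -108 ≠ 0.
  x = -3: f_y(-3, y) = 3*y**2 + 8*y + 5; vanishes at y ∈ {-1}. (-3, -1): f_x = -75 ≠ 0.
  x = -2: f_y(-2, y) = 3*y**2 + 8*y + 5; vanishes at y ∈ {-1}. (-2, -1): f_x = -48 ≠ 0.
  x = -1: f_y(-1, y) = 3*y**2 + 8*y + 5; vanishes at y ∈ {-1}. (-1, -1): f_x = -27 ≠ 0.
  x = 0: f_y(0, y) = 3*y**2 + 8*y + 5; vanishes at y ∈ {-1}. (0, -1): f_x = -12 ≠ 0.
  x = 1: f_y(1, y) = 3*y**2 + 8*y + 5; vanishes at y ∈ {-1}. (1, -1): f_x = -3 ≠ 0.
  x = 2: f_y(2, y) = 3*y**2 + 8*y + 5; vanishes at y ∈ {-1}. (2, -1): f_x = 0, f = 0 — SINGULAR.
  x = 3: f_y(3, y) = 3*y**2 + 8*y + 5; vanishes at y ∈ {-1}. (3, -1): f_x = -3 ≠ 0.
  x = 4: f_y(4, y) = 3*y**2 + 8*y + 5; vanishes at y ∈ {-1}. (4, -1): f_x = -12 ≠ 0.
Only singular point on the grid: (2, -1).
Classify: substitute x = 2 + u, y = -1 + v and expand: f = -u**3 + v**3 + v**2.
No constant or linear terms (consistent with a singular point). Quadratic part: v**2. Cubic part: -u**3 + v**3.
The quadratic part v**2 is a perfect square, so there is a single (double) tangent line v = 0, i.e. y = -1. Restricting the cubic part to that line (v = 0) leaves -u**3 ≠ 0, so f is not divisible by v and the branch is v² ≈ u**3 to lowest order — this is a cusp.
Classification: cusp.


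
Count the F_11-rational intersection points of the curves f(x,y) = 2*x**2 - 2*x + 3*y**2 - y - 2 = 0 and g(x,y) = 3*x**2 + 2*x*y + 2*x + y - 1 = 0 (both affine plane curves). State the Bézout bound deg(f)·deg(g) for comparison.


Common zeros: {(0, 1), (4, 0), (8, 4)}; count = 3; Bézout bound = 4.

deg(f) = 2, deg(g) = 2, so Bézout bound = 4.
Scan x ∈ F_11. For each x, list the y ∈ F_11 with f(x, y) ≡ 0 and those with g(x, y) ≡ 0 (mod 11); the common zeros in that column are the intersection.
  x = 0: f ≡ 0 at y ∈ {1, 3}; g ≡ 0 at y ∈ {1}; common: {1}.
  x = 1: f ≡ 0 at y ∈ {1, 3}; g ≡ 0 at y ∈ {6}; common: ∅.
  x = 2: f ≡ 0 at y ∈ ∅; g ≡ 0 at y ∈ {8}; common: ∅.
  x = 3: f ≡ 0 at y ∈ ∅; g ≡ 0 at y ∈ {8}; common: ∅.
  x = 4: f ≡ 0 at y ∈ {0, 4}; g ≡ 0 at y ∈ {0}; common: {0}.
  x = 5: f ≡ 0 at y ∈ ∅; g ≡ 0 at y ∈ ∅; common: ∅.
  x = 6: f ≡ 0 at y ∈ {7, 8}; g ≡ 0 at y ∈ {1}; common: ∅.
  x = 7: f ≡ 0 at y ∈ ∅; g ≡ 0 at y ∈ {4}; common: ∅.
  x = 8: f ≡ 0 at y ∈ {0, 4}; g ≡ 0 at y ∈ {4}; common: {4}.
  x = 9: f ≡ 0 at y ∈ ∅; g ≡ 0 at y ∈ {6}; common: ∅.
  x = 10: f ≡ 0 at y ∈ ∅; g ≡ 0 at y ∈ {0}; common: ∅.
Collecting: common zeros = {(0, 1), (4, 0), (8, 4)}, so the count is 3.
Comparison with the Bézout bound: 3 ≤ 4 = deg(f)·deg(g), as expected for curves with no common component (the affine F_11-count falls short of the bound because intersections may lie at infinity, over extension fields, or carry multiplicity).


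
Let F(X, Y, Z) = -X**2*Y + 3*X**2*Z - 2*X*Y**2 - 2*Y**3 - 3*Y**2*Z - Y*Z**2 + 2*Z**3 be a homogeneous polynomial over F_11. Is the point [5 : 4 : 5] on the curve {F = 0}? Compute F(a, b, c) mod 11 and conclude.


F(5,4,5) ≡ 7 (mod 11); P is NOT on the curve.

Evaluate F(5, 4, 5) term-by-term (mod 11).
  -X**2*Y ↦ -1·25·4·1 = -100
  3*X**2*Z ↦ 3·25·1·5 = 375
  -2*X*Y**2 ↦ -2·5·16·1 = -160
  -2*Y**3 ↦ -2·1·64·1 = -128
  -3*Y**2*Z ↦ -3·1·16·5 = -240
  -Y*Z**2 ↦ -1·1·4·25 = -100
  2*Z**3 ↦ 2·1·1·125 = 250
Sum: F(5, 4, 5) = (-100) + (375) + (-160) + (-128) + (-240) + (-100) + (250) = -103.
Reducing mod 11: -103 ≡ 7 (mod 11).
Since F(a, b, c) ≡ 7 ≠ 0 (mod 11), P does NOT lie on the curve.


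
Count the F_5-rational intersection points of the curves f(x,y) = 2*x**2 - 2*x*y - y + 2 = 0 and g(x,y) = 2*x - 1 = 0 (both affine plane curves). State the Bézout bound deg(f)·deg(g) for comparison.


Common zeros: {(3, 0)}; count = 1; Bézout bound = 2.

deg(f) = 2, deg(g) = 1, so Bézout bound = 2.
Scan x ∈ F_5. For each x, list the y ∈ F_5 with f(x, y) ≡ 0 and those with g(x, y) ≡ 0 (mod 5); the common zeros in that column are the intersection.
  x = 0: f ≡ 0 at y ∈ {2}; g ≡ 0 at y ∈ ∅; common: ∅.
  x = 1: f ≡ 0 at y ∈ {3}; g ≡ 0 at y ∈ ∅; common: ∅.
  x = 2: f ≡ 0 at y ∈ {0, 1, 2, 3, 4}; g ≡ 0 at y ∈ ∅; common: ∅.
  x = 3: f ≡ 0 at y ∈ {0}; g ≡ 0 at y ∈ {0, 1, 2, 3, 4}; common: {0}.
  x = 4: f ≡ 0 at y ∈ {1}; g ≡ 0 at y ∈ ∅; common: ∅.
Collecting: common zeros = {(3, 0)}, so the count is 1.
Comparison with the Bézout bound: 1 ≤ 2 = deg(f)·deg(g), as expected for curves with no common component (the affine F_5-count falls short of the bound because intersections may lie at infinity, over extension fields, or carry multiplicity).


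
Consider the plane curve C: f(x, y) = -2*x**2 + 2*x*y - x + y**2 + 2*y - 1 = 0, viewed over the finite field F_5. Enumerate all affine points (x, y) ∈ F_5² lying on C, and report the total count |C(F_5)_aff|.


Affine F_5-points: {(2, 2)}; count = 1.

For each of the 25 pairs (x, y) ∈ F_5², evaluate f(x, y) mod 5. Record the zeros.
  x = 0: [0↦4, 1↦2, 2↦2, 3↦4, 4↦3]  zeros at y ∈ ∅
  x = 1: [0↦1, 1↦1, 2↦3, 3↦2, 4↦3]  zeros at y ∈ ∅
  x = 2: [0↦4, 1↦1, 2↦0, 3↦1, 4↦4]  zeros at y ∈ {2}
  x = 3: [0↦3, 1↦2, 2↦3, 3↦1, 4↦1]  zeros at y ∈ ∅
  x = 4: [0↦3, 1↦4, 2↦2, 3↦2, 4↦4]  zeros at y ∈ ∅
Collecting zeros: affine points = {(2, 2)}.
Total count |C(F_5)_aff| = 1.


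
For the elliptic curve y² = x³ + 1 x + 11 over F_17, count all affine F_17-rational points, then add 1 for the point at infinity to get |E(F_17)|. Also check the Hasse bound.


Affine points = {(1, 8), (1, 9), (2, 2), (2, 15), (7, 2), (7, 15), (8, 2), (8, 15), (9, 1), (9, 16), (10, 1), (10, 16), (12, 0), (14, 7), (14, 10), (15, 1), (15, 16), (16, 3), (16, 14)}; affine count = 19; |E(F_17)| = 20.

Discriminant check: Δ ∝ 4a³ + 27b² = 4·1³ + 27·11² = 4·1 + 27·121 ≡ 7 (mod 17). Nonzero ⇒ E is nonsingular.
For each x ∈ F_17, compute rhs = x³ + 1·x + 11 mod 17, then count y ∈ F_17 with y² ≡ rhs.
  x = 0: rhs = 11, matching y values: none (0 points).
  x = 1: rhs = 13, matching y values: 8, 9 (2 points).
  x = 2: rhs = 4, matching y values: 2, 15 (2 points).
  x = 3: rhs = 7, matching y values: none (0 points).
  x = 4: rhs = 11, matching y values: none (0 points).
  x = 5: rhs = 5, matching y values: none (0 points).
  x = 6: rhs = 12, matching y values: none (0 points).
  x = 7: rhs = 4, matching y values: 2, 15 (2 points).
  x = 8: rhs = 4, matching y values: 2, 15 (2 points).
  x = 9: rhs = 1, matching y values: 1, 16 (2 points).
  x = 10: rhs = 1, matching y values: 1, 16 (2 points).
  x = 11: rhs = 10, matching y values: none (0 points).
  x = 12: rhs = 0, matching y values: 0 (1 points).
  x = 13: rhs = 11, matching y values: none (0 points).
  x = 14: rhs = 15, matching y values: 7, 10 (2 points).
  x = 15: rhs = 1, matching y values: 1, 16 (2 points).
  x = 16: rhs = 9, matching y values: 3, 14 (2 points).
Total affine count: 19.
Full point count |E(F_17)| = 19 + 1 = 20.
Hasse bound: |20 − (17+1)| = |2| = 2 ≤ 2√17 ≈ 8.2462 ✓.


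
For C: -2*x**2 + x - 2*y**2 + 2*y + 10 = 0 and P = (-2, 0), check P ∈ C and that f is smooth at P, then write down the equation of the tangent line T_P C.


Tangent line at P: 9*x + 2*y + 18 = 0.

Step 1: f(-2, 0) = 0, so P lies on C.
Step 2: partial derivatives
  f_x(x, y) = 1 - 4*x, f_y(x, y) = 2 - 4*y.
  f_x(P) = 9, f_y(P) = 2 (gradient nonzero, so P is smooth).
Step 3: tangent line at P: 9·(x − -2) + 2·(y − 0) = 0.
Expanding: 9*x + 2*y + 18 = 0.


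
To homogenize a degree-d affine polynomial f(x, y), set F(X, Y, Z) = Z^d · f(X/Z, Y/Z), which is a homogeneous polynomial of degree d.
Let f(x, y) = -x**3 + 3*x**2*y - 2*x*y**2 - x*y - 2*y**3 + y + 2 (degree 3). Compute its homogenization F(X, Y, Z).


F(X, Y, Z) = -X**3 + 3*X**2*Y - 2*X*Y**2 - X*Y*Z - 2*Y**3 + Y*Z**2 + 2*Z**3

deg(f) = 3.
Substitute x = X/Z, y = Y/Z into f, then multiply by Z^3.
  monomial -1·x^3·y^0 ↦ -1·X^3·Y^0·Z^0.
  monomial 3·x^2·y^1 ↦ 3·X^2·Y^1·Z^0.
  monomial -2·x^1·y^2 ↦ -2·X^1·Y^2·Z^0.
  monomial -1·x^1·y^1 ↦ -1·X^1·Y^1·Z^1.
  monomial -2·x^0·y^3 ↦ -2·X^0·Y^3·Z^0.
  monomial 1·x^0·y^1 ↦ 1·X^0·Y^1·Z^2.
  monomial 2·x^0·y^0 ↦ 2·X^0·Y^0·Z^3.
Collecting: F(X, Y, Z) = -X**3 + 3*X**2*Y - 2*X*Y**2 - X*Y*Z - 2*Y**3 + Y*Z**2 + 2*Z**3.


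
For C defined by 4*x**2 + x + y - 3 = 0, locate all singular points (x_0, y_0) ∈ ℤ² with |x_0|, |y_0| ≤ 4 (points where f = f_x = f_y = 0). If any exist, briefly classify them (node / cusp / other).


No singular points in the scanned grid; C is smooth there.

Compute partial derivatives:
  f_x = 8*x + 1.
  f_y = 1.
f_y = 1 is a nonzero constant, so f_y never vanishes: no point (x, y) can satisfy f = f_x = f_y = 0. In particular no (x, y) ∈ {−4, ..., 4}² is singular; the curve is smooth.


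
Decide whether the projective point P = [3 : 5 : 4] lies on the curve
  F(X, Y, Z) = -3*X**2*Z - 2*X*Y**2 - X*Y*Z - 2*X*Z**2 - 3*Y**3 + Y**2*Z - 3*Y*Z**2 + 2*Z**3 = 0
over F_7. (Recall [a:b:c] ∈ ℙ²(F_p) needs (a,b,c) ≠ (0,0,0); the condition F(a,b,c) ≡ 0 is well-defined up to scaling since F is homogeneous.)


F(3,5,4) ≡ 4 (mod 7); P is NOT on the curve.

Evaluate F(3, 5, 4) term-by-term (mod 7).
  -3*X**2*Z ↦ -3·9·1·4 = -108
  -2*X*Y**2 ↦ -2·3·25·1 = -150
  -X*Y*Z ↦ -1·3·5·4 = -60
  -2*X*Z**2 ↦ -2·3·1·16 = -96
  -3*Y**3 ↦ -3·1·125·1 = -375
  Y**2*Z ↦ 1·1·25·4 = 100
  -3*Y*Z**2 ↦ -3·1·5·16 = -240
  2*Z**3 ↦ 2·1·1·64 = 128
Sum: F(3, 5, 4) = (-108) + (-150) + (-60) + (-96) + (-375) + (100) + (-240) + (128) = -801.
Reducing mod 7: -801 ≡ 4 (mod 7).
Since F(a, b, c) ≡ 4 ≠ 0 (mod 7), P does NOT lie on the curve.


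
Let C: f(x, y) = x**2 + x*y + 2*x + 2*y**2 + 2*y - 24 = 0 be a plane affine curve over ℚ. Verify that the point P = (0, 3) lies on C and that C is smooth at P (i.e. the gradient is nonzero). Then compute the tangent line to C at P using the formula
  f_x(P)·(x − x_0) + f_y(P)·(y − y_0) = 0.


Tangent line at P: 5*x + 14*y - 42 = 0.

Step 1: f(0, 3) = 0, so P lies on C.
Step 2: partial derivatives
  f_x(x, y) = 2*x + y + 2, f_y(x, y) = x + 4*y + 2.
  f_x(P) = 5, f_y(P) = 14 (gradient nonzero, so P is smooth).
Step 3: tangent line at P: 5·(x − 0) + 14·(y − 3) = 0.
Expanding: 5*x + 14*y - 42 = 0.


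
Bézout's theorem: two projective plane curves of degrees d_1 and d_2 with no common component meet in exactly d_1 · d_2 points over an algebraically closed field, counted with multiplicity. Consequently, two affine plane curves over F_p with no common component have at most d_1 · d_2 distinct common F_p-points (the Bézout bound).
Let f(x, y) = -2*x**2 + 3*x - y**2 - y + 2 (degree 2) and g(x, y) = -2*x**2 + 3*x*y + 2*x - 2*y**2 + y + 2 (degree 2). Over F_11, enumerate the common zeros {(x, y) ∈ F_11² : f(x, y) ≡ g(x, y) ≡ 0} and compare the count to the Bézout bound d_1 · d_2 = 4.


Common zeros: {(2, 10)}; count = 1; Bézout bound = 4.

deg(f) = 2, deg(g) = 2, so Bézout bound = 4.
Scan x ∈ F_11. For each x, list the y ∈ F_11 with f(x, y) ≡ 0 and those with g(x, y) ≡ 0 (mod 11); the common zeros in that column are the intersection.
  x = 0: f ≡ 0 at y ∈ {1, 9}; g ≡ 0 at y ∈ ∅; common: ∅.
  x = 1: f ≡ 0 at y ∈ ∅; g ≡ 0 at y ∈ ∅; common: ∅.
  x = 2: f ≡ 0 at y ∈ {0, 10}; g ≡ 0 at y ∈ {10}; common: {10}.
  x = 3: f ≡ 0 at y ∈ ∅; g ≡ 0 at y ∈ {6, 10}; common: ∅.
  x = 4: f ≡ 0 at y ∈ ∅; g ≡ 0 at y ∈ {0, 1}; common: ∅.
  x = 5: f ≡ 0 at y ∈ {0, 10}; g ≡ 0 at y ∈ ∅; common: ∅.
  x = 6: f ≡ 0 at y ∈ ∅; g ≡ 0 at y ∈ ∅; common: ∅.
  x = 7: f ≡ 0 at y ∈ {1, 9}; g ≡ 0 at y ∈ {5, 6}; common: ∅.
  x = 8: f ≡ 0 at y ∈ {5}; g ≡ 0 at y ∈ {0, 7}; common: ∅.
  x = 9: f ≡ 0 at y ∈ ∅; g ≡ 0 at y ∈ {7}; common: ∅.
  x = 10: f ≡ 0 at y ∈ {5}; g ≡ 0 at y ∈ ∅; common: ∅.
Collecting: common zeros = {(2, 10)}, so the count is 1.
Comparison with the Bézout bound: 1 ≤ 4 = deg(f)·deg(g), as expected for curves with no common component (the affine F_11-count falls short of the bound because intersections may lie at infinity, over extension fields, or carry multiplicity).


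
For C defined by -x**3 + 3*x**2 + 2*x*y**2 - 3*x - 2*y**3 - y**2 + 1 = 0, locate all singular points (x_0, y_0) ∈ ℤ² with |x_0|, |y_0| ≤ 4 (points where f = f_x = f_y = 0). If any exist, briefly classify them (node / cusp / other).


Singular points: {(1, 0)}; classification: cusp.

Compute partial derivatives:
  f_x = -3*x**2 + 6*x + 2*y**2 - 3.
  f_y = 4*x*y - 6*y**2 - 2*y.
Scan x_0 ∈ {−4, ..., 4}. For each x_0, f_y(x_0, y) is a polynomial in y; find its integer roots y ∈ {−4, ..., 4}, then test f_x and f at those candidates.
  x = -4: f_y(-4, y) = -6*y**2 - 18*y; vanishes at y ∈ {-3, 0}. (-4, -3): f_x = -57 ≠ 0; (-4, 0): f_x = -75 ≠ 0.
  x = -3: f_y(-3, y) = -6*y**2 - 14*y; vanishes at y ∈ {0}. (-3, 0): f_x = -48 ≠ 0.
  x = -2: f_y(-2, y) = -6*y**2 - 10*y; vanishes at y ∈ {0}. (-2, 0): f_x = -27 ≠ 0.
  x = -1: f_y(-1, y) = -6*y**2 - 6*y; vanishes at y ∈ {-1, 0}. (-1, -1): f_x = -10 ≠ 0; (-1, 0): f_x = -12 ≠ 0.
  x = 0: f_y(0, y) = -6*y**2 - 2*y; vanishes at y ∈ {0}. (0, 0): f_x = -3 ≠ 0.
  x = 1: f_y(1, y) = -6*y**2 + 2*y; vanishes at y ∈ {0}. (1, 0): f_x = 0, f = 0 — SINGULAR.
  x = 2: f_y(2, y) = -6*y**2 + 6*y; vanishes at y ∈ {0, 1}. (2, 0): f_x = -3 ≠ 0; (2, 1): f_x = -1 ≠ 0.
  x = 3: f_y(3, y) = -6*y**2 + 10*y; vanishes at y ∈ {0}. (3, 0): f_x = -12 ≠ 0.
  x = 4: f_y(4, y) = -6*y**2 + 14*y; vanishes at y ∈ {0}. (4, 0): f_x = -27 ≠ 0.
Only singular point on the grid: (1, 0).
Classify: substitute x = 1 + u, y = 0 + v and expand: f = -u**3 + 2*u*v**2 - 2*v**3 + v**2.
No constant or linear terms (consistent with a singular point). Quadratic part: v**2. Cubic part: -u**3 + 2*u*v**2 - 2*v**3.
The quadratic part v**2 is a perfect square, so there is a single (double) tangent line v = 0, i.e. y = 0. Restricting the cubic part to that line (v = 0) leaves -u**3 ≠ 0, so f is not divisible by v and the branch is v² ≈ u**3 to lowest order — this is a cusp.
Classification: cusp.
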